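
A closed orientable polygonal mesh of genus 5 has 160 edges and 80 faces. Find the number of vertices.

For a closed orientable surface of genus 5, χ = 2 − 2·5 = -8.
V = -8 + E − F = -8 + 160 − 80 = 72.

72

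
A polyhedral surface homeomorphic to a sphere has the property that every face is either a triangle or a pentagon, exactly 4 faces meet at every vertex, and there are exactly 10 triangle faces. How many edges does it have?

20

Let x be the number of pentagons; then F = 10 + x.
Edge–face incidences: 2E = 3·10 + 5·x = 30 + 5x.
Every vertex has degree 4, so 4V = 2E.
Euler: V − E + F = 2 ⇒ (2E)/4 − E + (10 + x) = 2.
Multiply by 8: 2·(2E) − 4·(2E) + 8·(10 + x) = 16, i.e. 80 + 8x − 2·(30 + 5x) = 16.
Collecting terms: −2x + 20 = 16, so −2x = −4, so x = 2.
Then 2E = 30 + 5·2 = 40, so E = 20, V = 2E/4 = 10, F = 10 + 2 = 12.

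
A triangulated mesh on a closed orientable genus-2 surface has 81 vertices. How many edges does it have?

χ = 2 − 2·2 = -2, and every face is a triangle so 3F = 2E.
V − E + F = -2 with E = 3F/2 gives 81 − (3/2 − 1)·F = -2, so F = 166 and E = 249.

249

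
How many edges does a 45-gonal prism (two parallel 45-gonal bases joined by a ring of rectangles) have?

135

A prism on an n-gon has two n-gon bases and n rectangular sides: V = 2·45 = 90, E = 3·45 = 135, F = 45 + 2 = 47.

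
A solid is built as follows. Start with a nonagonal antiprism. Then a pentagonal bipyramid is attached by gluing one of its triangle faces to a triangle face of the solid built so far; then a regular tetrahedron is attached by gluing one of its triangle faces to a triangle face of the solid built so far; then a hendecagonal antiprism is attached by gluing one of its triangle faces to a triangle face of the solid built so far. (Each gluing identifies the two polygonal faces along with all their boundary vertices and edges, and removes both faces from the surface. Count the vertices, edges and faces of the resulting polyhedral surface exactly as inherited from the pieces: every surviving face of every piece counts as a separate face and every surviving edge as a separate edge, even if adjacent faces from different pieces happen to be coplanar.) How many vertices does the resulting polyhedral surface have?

42

A nonagonal antiprism: V=18, E=36, F=20.
Attach a pentagonal bipyramid (V=7, E=15, F=10) along a 3-gon: merge 3 vertices and 3 edges, delete both glued faces → V=22, E=48, F=28.
Attach a regular tetrahedron (V=4, E=6, F=4) along a 3-gon: merge 3 vertices and 3 edges, delete both glued faces → V=23, E=51, F=30.
Attach a hendecagonal antiprism (V=22, E=44, F=24) along a 3-gon: merge 3 vertices and 3 edges, delete both glued faces → V=42, E=92, F=52.
Check: V − E + F = 42 − 92 + 52 = 2.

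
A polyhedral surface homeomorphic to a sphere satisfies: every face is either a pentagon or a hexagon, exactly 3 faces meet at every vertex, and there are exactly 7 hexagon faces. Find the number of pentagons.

Let x be the number of pentagons; then F = 7 + x.
Edge–face incidences: 2E = 6·7 + 5·x = 42 + 5x.
Every vertex has degree 3, so 3V = 2E.
Euler: V − E + F = 2 ⇒ (2E)/3 − E + (7 + x) = 2.
Multiply by 6: 2·(2E) − 3·(2E) + 6·(7 + x) = 12, i.e. 42 + 6x − (42 + 5x) = 12.
Collecting terms: x = 12.
Then 2E = 42 + 5·12 = 102, so E = 51, V = 2E/3 = 34, F = 7 + 12 = 19.

12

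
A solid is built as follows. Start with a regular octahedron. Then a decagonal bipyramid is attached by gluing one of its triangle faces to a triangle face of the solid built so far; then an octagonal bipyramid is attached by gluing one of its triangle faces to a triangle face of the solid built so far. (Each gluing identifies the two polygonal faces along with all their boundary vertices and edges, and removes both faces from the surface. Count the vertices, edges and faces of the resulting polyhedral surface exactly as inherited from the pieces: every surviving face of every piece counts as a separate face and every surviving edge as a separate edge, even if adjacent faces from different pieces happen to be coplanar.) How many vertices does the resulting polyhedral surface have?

A regular octahedron: V=6, E=12, F=8.
Attach a decagonal bipyramid (V=12, E=30, F=20) along a 3-gon: merge 3 vertices and 3 edges, delete both glued faces → V=15, E=39, F=26.
Attach an octagonal bipyramid (V=10, E=24, F=16) along a 3-gon: merge 3 vertices and 3 edges, delete both glued faces → V=22, E=60, F=40.
Check: V − E + F = 22 − 60 + 40 = 2.

22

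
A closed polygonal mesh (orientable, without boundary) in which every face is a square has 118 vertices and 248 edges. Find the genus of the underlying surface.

Every face is a square and each edge borders two faces, so 4F = 2·248, giving F = 124.
χ = V − E + F = 118 − 248 + 124 = -6.
For a closed orientable surface χ = 2 − 2g, so g = (2 − (-6))/2 = 4.

4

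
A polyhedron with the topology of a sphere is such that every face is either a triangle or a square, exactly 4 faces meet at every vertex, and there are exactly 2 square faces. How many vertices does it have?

Let x be the number of triangles; then F = 2 + x.
Edge–face incidences: 2E = 4·2 + 3·x = 8 + 3x.
Every vertex has degree 4, so 4V = 2E.
Euler: V − E + F = 2 ⇒ (2E)/4 − E + (2 + x) = 2.
Multiply by 8: 2·(2E) − 4·(2E) + 8·(2 + x) = 16, i.e. 16 + 8x − 2·(8 + 3x) = 16.
Collecting terms: 2x = 16, so x = 8.
Then 2E = 8 + 3·8 = 32, so E = 16, V = 2E/4 = 8, F = 2 + 8 = 10.

8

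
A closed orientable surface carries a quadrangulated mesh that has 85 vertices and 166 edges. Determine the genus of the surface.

0

Every face is a square and each edge borders two faces, so 4F = 2·166, giving F = 83.
χ = V − E + F = 85 − 166 + 83 = 2.
For a closed orientable surface χ = 2 − 2g, so g = (2 − (2))/2 = 0.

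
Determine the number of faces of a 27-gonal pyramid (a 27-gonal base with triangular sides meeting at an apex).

A pyramid on an n-gon base has one n-gon and n triangles: V = 27 + 1 = 28, E = 2·27 = 54, F = 27 + 1 = 28.

28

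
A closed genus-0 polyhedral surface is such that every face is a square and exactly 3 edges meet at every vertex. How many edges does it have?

Each face has 4 edges and each edge borders two faces, so 2E = 4F.
Each vertex has degree 3, so 3V = 2E and hence V = 4F/3.
Euler: V − E + F = 2 ⇒ (4F/3) − (4F/2) + F = 2.
Multiply by 6: (8 − 12 + 6)F = 12, i.e. 2F = 12.
So F = 6, E = 4·6/2 = 12, V = 4·6/3 = 8.

12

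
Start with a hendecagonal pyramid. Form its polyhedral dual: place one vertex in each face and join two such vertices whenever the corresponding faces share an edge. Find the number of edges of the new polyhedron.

22

The base solid has V = 12, E = 22, F = 12.
The dual swaps V and F and preserves E: V′ = F = 12, E′ = E = 22, F′ = V = 12.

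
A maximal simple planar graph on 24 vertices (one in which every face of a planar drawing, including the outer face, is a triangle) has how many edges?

66

In a plane triangulation 3F = 2E and V − E + F = 2, so E = 3V − 6 = 3·24 − 6 = 66.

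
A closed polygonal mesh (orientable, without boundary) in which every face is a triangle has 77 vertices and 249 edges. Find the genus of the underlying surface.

Every face is a triangle and each edge borders two faces, so 3F = 2·249, giving F = 166.
χ = V − E + F = 77 − 249 + 166 = -6.
For a closed orientable surface χ = 2 − 2g, so g = (2 − (-6))/2 = 4.

4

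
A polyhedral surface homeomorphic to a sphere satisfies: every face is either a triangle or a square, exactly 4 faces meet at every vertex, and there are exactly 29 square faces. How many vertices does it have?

Let x be the number of triangles; then F = 29 + x.
Edge–face incidences: 2E = 4·29 + 3·x = 116 + 3x.
Every vertex has degree 4, so 4V = 2E.
Euler: V − E + F = 2 ⇒ (2E)/4 − E + (29 + x) = 2.
Multiply by 8: 2·(2E) − 4·(2E) + 8·(29 + x) = 16, i.e. 232 + 8x − 2·(116 + 3x) = 16.
Collecting terms: 2x = 16, so x = 8.
Then 2E = 116 + 3·8 = 140, so E = 70, V = 2E/4 = 35, F = 29 + 8 = 37.

35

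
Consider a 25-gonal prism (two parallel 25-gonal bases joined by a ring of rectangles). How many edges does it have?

75

A prism on an n-gon has two n-gon bases and n rectangular sides: V = 2·25 = 50, E = 3·25 = 75, F = 25 + 2 = 27.
Check: V − E + F = 50 − 75 + 27 = 2.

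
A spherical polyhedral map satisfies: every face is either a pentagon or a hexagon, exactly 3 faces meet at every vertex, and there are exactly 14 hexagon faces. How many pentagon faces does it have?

12

Let x be the number of pentagons; then F = 14 + x.
Edge–face incidences: 2E = 6·14 + 5·x = 84 + 5x.
Every vertex has degree 3, so 3V = 2E.
Euler: V − E + F = 2 ⇒ (2E)/3 − E + (14 + x) = 2.
Multiply by 6: 2·(2E) − 3·(2E) + 6·(14 + x) = 12, i.e. 84 + 6x − (84 + 5x) = 12.
Collecting terms: x = 12.
Then 2E = 84 + 5·12 = 144, so E = 72, V = 2E/3 = 48, F = 14 + 12 = 26.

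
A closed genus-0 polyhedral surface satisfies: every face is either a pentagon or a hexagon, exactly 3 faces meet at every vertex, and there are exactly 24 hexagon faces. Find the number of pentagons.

Let x be the number of pentagons; then F = 24 + x.
Edge–face incidences: 2E = 6·24 + 5·x = 144 + 5x.
Every vertex has degree 3, so 3V = 2E.
Euler: V − E + F = 2 ⇒ (2E)/3 − E + (24 + x) = 2.
Multiply by 6: 2·(2E) − 3·(2E) + 6·(24 + x) = 12, i.e. 144 + 6x − (144 + 5x) = 12.
Collecting terms: x = 12.
Then 2E = 144 + 5·12 = 204, so E = 102, V = 2E/3 = 68, F = 24 + 12 = 36.

12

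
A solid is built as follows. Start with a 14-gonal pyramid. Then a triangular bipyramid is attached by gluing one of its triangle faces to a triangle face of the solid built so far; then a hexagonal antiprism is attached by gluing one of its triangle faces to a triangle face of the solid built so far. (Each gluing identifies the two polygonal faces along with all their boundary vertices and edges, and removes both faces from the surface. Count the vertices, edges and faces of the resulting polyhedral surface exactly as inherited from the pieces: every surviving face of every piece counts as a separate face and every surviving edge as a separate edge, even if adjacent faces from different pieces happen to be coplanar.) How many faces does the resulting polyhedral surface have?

31

A 14-gonal pyramid: V=15, E=28, F=15.
Attach a triangular bipyramid (V=5, E=9, F=6) along a 3-gon: merge 3 vertices and 3 edges, delete both glued faces → V=17, E=34, F=19.
Attach a hexagonal antiprism (V=12, E=24, F=14) along a 3-gon: merge 3 vertices and 3 edges, delete both glued faces → V=26, E=55, F=31.
Check: V − E + F = 26 − 55 + 31 = 2.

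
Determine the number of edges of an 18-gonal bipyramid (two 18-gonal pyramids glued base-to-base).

A bipyramid over an n-gon has 2n triangular faces and n + 2 vertices: V = 18 + 2 = 20, E = 3·18 = 54, F = 2·18 = 36.
Check: V − E + F = 20 − 54 + 36 = 2.

54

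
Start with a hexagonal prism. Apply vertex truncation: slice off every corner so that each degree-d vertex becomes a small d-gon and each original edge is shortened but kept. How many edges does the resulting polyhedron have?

The base solid has V = 12, E = 18, F = 8.
Truncation replaces each original edge-end by a new vertex, so V′ = 2E = 36.
Each original edge survives, and each old vertex of degree d contributes d new edges; summing degrees gives Σd = 2E, so E′ = E + 2E = 3E = 54.
Each original face survives and each original vertex becomes one new face: F′ = F + V = 20.

54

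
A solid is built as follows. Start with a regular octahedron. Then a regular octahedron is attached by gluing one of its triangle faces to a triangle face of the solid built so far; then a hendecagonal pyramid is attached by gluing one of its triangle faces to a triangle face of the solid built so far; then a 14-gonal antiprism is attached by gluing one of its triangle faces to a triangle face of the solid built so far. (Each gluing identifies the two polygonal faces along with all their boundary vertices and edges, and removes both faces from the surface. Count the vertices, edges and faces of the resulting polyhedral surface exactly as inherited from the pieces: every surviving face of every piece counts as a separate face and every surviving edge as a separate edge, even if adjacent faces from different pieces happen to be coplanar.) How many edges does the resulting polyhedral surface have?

93

A regular octahedron: V=6, E=12, F=8.
Attach a regular octahedron (V=6, E=12, F=8) along a 3-gon: merge 3 vertices and 3 edges, delete both glued faces → V=9, E=21, F=14.
Attach a hendecagonal pyramid (V=12, E=22, F=12) along a 3-gon: merge 3 vertices and 3 edges, delete both glued faces → V=18, E=40, F=24.
Attach a 14-gonal antiprism (V=28, E=56, F=30) along a 3-gon: merge 3 vertices and 3 edges, delete both glued faces → V=43, E=93, F=52.
Check: V − E + F = 43 − 93 + 52 = 2.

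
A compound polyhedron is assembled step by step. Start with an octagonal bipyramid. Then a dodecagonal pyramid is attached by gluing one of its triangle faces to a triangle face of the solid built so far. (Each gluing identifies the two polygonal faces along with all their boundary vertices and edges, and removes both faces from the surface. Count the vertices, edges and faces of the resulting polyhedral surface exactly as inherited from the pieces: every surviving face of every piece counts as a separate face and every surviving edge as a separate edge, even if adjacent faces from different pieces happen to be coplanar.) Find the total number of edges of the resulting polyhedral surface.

45

An octagonal bipyramid: V=10, E=24, F=16.
Attach a dodecagonal pyramid (V=13, E=24, F=13) along a 3-gon: merge 3 vertices and 3 edges, delete both glued faces → V=20, E=45, F=27.
Check: V − E + F = 20 − 45 + 27 = 2.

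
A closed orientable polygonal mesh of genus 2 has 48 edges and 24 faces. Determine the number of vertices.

22

For a closed orientable surface of genus 2, χ = 2 − 2·2 = -2.
V = -2 + E − F = -2 + 48 − 24 = 22.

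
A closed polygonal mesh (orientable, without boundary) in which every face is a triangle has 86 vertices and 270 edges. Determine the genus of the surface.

Every face is a triangle and each edge borders two faces, so 3F = 2·270, giving F = 180.
χ = V − E + F = 86 − 270 + 180 = -4.
For a closed orientable surface χ = 2 − 2g, so g = (2 − (-4))/2 = 3.

3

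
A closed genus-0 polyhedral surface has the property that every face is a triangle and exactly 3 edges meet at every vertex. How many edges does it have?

6

Each face has 3 edges and each edge borders two faces, so 2E = 3F.
Each vertex has degree 3, so 3V = 2E and hence V = 3F/3.
Euler: V − E + F = 2 ⇒ (3F/3) − (3F/2) + F = 2.
Multiply by 6: (6 − 9 + 6)F = 12, i.e. 3F = 12.
So F = 4, E = 3·4/2 = 6, V = 3·4/3 = 4.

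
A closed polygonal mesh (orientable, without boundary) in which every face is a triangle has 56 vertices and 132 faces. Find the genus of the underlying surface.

Every face is a triangle, so 2E = 3·132 = 396, giving E = 198.
χ = V − E + F = 56 − 198 + 132 = -10.
For a closed orientable surface χ = 2 − 2g, so g = (2 − (-10))/2 = 6.

6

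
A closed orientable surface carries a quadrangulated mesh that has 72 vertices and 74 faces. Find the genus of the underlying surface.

2

Every face is a square, so 2E = 4·74 = 296, giving E = 148.
χ = V − E + F = 72 − 148 + 74 = -2.
For a closed orientable surface χ = 2 − 2g, so g = (2 − (-2))/2 = 2.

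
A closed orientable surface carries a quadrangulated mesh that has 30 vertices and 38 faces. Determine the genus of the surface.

Every face is a square, so 2E = 4·38 = 152, giving E = 76.
χ = V − E + F = 30 − 76 + 38 = -8.
For a closed orientable surface χ = 2 − 2g, so g = (2 − (-8))/2 = 5.

5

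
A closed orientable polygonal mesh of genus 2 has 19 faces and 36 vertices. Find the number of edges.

For a closed orientable surface of genus 2, χ = 2 − 2·2 = -2.
E = V + F − (-2) = 36 + 19 − (-2) = 57.

57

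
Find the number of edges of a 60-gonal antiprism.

240

An antiprism on an n-gon has two n-gon caps and 2n triangles: V = 2·60 = 120, E = 4·60 = 240, F = 2·60 + 2 = 122.
Check: V − E + F = 120 − 240 + 122 = 2.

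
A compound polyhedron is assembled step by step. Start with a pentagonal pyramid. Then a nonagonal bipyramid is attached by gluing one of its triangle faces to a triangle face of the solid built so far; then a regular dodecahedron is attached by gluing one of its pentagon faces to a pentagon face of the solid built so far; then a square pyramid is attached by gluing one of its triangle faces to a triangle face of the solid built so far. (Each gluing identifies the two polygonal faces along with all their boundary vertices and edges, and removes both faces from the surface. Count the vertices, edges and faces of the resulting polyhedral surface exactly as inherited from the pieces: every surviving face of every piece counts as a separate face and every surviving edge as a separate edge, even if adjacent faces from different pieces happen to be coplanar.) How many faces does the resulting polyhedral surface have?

A pentagonal pyramid: V=6, E=10, F=6.
Attach a nonagonal bipyramid (V=11, E=27, F=18) along a 3-gon: merge 3 vertices and 3 edges, delete both glued faces → V=14, E=34, F=22.
Attach a regular dodecahedron (V=20, E=30, F=12) along a 5-gon: merge 5 vertices and 5 edges, delete both glued faces → V=29, E=59, F=32.
Attach a square pyramid (V=5, E=8, F=5) along a 3-gon: merge 3 vertices and 3 edges, delete both glued faces → V=31, E=64, F=35.
Check: V − E + F = 31 − 64 + 35 = 2.

35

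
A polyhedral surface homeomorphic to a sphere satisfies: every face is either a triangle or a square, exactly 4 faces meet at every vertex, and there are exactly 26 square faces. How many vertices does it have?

Let x be the number of triangles; then F = 26 + x.
Edge–face incidences: 2E = 4·26 + 3·x = 104 + 3x.
Every vertex has degree 4, so 4V = 2E.
Euler: V − E + F = 2 ⇒ (2E)/4 − E + (26 + x) = 2.
Multiply by 8: 2·(2E) − 4·(2E) + 8·(26 + x) = 16, i.e. 208 + 8x − 2·(104 + 3x) = 16.
Collecting terms: 2x = 16, so x = 8.
Then 2E = 104 + 3·8 = 128, so E = 64, V = 2E/4 = 32, F = 26 + 8 = 34.

32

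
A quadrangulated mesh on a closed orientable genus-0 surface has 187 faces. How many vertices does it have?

189

χ = 2 − 2·0 = 2, and every face is a square so 4F = 2E.
E = 4·187/2 = 374. Then V = 2 + E − F = 2 + 374 − 187 = 189.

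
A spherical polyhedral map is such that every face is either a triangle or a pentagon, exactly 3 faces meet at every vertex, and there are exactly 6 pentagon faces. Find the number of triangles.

2

Let x be the number of triangles; then F = 6 + x.
Edge–face incidences: 2E = 5·6 + 3·x = 30 + 3x.
Every vertex has degree 3, so 3V = 2E.
Euler: V − E + F = 2 ⇒ (2E)/3 − E + (6 + x) = 2.
Multiply by 6: 2·(2E) − 3·(2E) + 6·(6 + x) = 12, i.e. 36 + 6x − (30 + 3x) = 12.
Collecting terms: 3x + 6 = 12, so 3x = 6, so x = 2.
Then 2E = 30 + 3·2 = 36, so E = 18, V = 2E/3 = 12, F = 6 + 2 = 8.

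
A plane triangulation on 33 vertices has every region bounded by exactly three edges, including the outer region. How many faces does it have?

In a plane triangulation 3F = 2E and V − E + F = 2, so F = 2V − 4 = 2·33 − 4 = 62.

62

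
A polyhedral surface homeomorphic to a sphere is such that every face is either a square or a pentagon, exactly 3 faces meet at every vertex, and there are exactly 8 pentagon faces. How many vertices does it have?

16

Let x be the number of squares; then F = 8 + x.
Edge–face incidences: 2E = 5·8 + 4·x = 40 + 4x.
Every vertex has degree 3, so 3V = 2E.
Euler: V − E + F = 2 ⇒ (2E)/3 − E + (8 + x) = 2.
Multiply by 6: 2·(2E) − 3·(2E) + 6·(8 + x) = 12, i.e. 48 + 6x − (40 + 4x) = 12.
Collecting terms: 2x + 8 = 12, so 2x = 4, so x = 2.
Then 2E = 40 + 4·2 = 48, so E = 24, V = 2E/3 = 16, F = 8 + 2 = 10.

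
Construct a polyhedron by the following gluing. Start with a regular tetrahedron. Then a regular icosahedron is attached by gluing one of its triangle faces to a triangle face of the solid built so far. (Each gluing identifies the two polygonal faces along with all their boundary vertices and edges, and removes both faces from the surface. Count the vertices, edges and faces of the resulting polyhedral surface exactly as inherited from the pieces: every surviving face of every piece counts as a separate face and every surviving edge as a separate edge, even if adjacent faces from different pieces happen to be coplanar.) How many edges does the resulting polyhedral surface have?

33

A regular tetrahedron: V=4, E=6, F=4.
Attach a regular icosahedron (V=12, E=30, F=20) along a 3-gon: merge 3 vertices and 3 edges, delete both glued faces → V=13, E=33, F=22.
Check: V − E + F = 13 − 33 + 22 = 2.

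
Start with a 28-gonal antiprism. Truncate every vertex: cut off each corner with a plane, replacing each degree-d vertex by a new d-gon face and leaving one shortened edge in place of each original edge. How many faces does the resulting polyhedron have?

114

The base solid has V = 56, E = 112, F = 58.
Truncation replaces each original edge-end by a new vertex, so V′ = 2E = 224.
Each original edge survives, and each old vertex of degree d contributes d new edges; summing degrees gives Σd = 2E, so E′ = E + 2E = 3E = 336.
Each original face survives and each original vertex becomes one new face: F′ = F + V = 114.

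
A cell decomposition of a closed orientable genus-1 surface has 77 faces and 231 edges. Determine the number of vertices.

154

For a closed orientable surface of genus 1, χ = 2 − 2·1 = 0.
V = 0 + E − F = 0 + 231 − 77 = 154.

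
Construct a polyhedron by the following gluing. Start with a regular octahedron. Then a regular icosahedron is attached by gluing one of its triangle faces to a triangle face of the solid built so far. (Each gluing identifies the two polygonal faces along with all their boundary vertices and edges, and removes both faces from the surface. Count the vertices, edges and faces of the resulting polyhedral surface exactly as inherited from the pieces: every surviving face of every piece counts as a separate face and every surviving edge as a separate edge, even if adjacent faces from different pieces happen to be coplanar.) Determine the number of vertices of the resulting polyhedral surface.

A regular octahedron: V=6, E=12, F=8.
Attach a regular icosahedron (V=12, E=30, F=20) along a 3-gon: merge 3 vertices and 3 edges, delete both glued faces → V=15, E=39, F=26.
Check: V − E + F = 15 − 39 + 26 = 2.

15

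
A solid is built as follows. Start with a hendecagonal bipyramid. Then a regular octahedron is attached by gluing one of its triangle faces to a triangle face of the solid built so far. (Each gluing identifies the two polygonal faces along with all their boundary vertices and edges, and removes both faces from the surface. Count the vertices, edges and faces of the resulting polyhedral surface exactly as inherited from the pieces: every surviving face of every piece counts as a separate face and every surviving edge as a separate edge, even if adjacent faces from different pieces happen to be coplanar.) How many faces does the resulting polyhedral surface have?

A hendecagonal bipyramid: V=13, E=33, F=22.
Attach a regular octahedron (V=6, E=12, F=8) along a 3-gon: merge 3 vertices and 3 edges, delete both glued faces → V=16, E=42, F=28.
Check: V − E + F = 16 − 42 + 28 = 2.

28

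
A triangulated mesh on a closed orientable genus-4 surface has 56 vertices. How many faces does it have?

χ = 2 − 2·4 = -6, and every face is a triangle so 3F = 2E.
V − E + F = -6 with E = 3F/2 gives 56 − (3/2 − 1)·F = -6, so F = 124 and E = 186.

124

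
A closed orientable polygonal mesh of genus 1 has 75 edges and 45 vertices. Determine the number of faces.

30

For a closed orientable surface of genus 1, χ = 2 − 2·1 = 0.
F = 0 − V + E = 0 − 45 + 75 = 30.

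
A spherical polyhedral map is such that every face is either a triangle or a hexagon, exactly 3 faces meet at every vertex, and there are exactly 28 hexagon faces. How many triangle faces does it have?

4

Let x be the number of triangles; then F = 28 + x.
Edge–face incidences: 2E = 6·28 + 3·x = 168 + 3x.
Every vertex has degree 3, so 3V = 2E.
Euler: V − E + F = 2 ⇒ (2E)/3 − E + (28 + x) = 2.
Multiply by 6: 2·(2E) − 3·(2E) + 6·(28 + x) = 12, i.e. 168 + 6x − (168 + 3x) = 12.
Collecting terms: 3x = 12, so x = 4.
Then 2E = 168 + 3·4 = 180, so E = 90, V = 2E/3 = 60, F = 28 + 4 = 32.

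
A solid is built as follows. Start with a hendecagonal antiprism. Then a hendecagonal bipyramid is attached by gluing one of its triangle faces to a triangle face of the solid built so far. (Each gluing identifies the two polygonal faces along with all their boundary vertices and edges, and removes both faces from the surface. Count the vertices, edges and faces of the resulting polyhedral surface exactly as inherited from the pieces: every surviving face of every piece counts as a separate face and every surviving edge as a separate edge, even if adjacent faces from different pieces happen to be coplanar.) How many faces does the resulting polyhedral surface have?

A hendecagonal antiprism: V=22, E=44, F=24.
Attach a hendecagonal bipyramid (V=13, E=33, F=22) along a 3-gon: merge 3 vertices and 3 edges, delete both glued faces → V=32, E=74, F=44.
Check: V − E + F = 32 − 74 + 44 = 2.

44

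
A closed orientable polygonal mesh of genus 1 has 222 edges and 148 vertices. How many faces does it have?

For a closed orientable surface of genus 1, χ = 2 − 2·1 = 0.
F = 0 − V + E = 0 − 148 + 222 = 74.

74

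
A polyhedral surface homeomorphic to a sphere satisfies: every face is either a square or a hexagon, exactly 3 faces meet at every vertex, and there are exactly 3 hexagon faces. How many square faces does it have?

6

Let x be the number of squares; then F = 3 + x.
Edge–face incidences: 2E = 6·3 + 4·x = 18 + 4x.
Every vertex has degree 3, so 3V = 2E.
Euler: V − E + F = 2 ⇒ (2E)/3 − E + (3 + x) = 2.
Multiply by 6: 2·(2E) − 3·(2E) + 6·(3 + x) = 12, i.e. 18 + 6x − (18 + 4x) = 12.
Collecting terms: 2x = 12, so x = 6.
Then 2E = 18 + 4·6 = 42, so E = 21, V = 2E/3 = 14, F = 3 + 6 = 9.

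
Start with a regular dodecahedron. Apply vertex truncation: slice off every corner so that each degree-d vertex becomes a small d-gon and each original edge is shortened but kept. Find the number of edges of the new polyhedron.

90

The base solid has V = 20, E = 30, F = 12.
Truncation replaces each original edge-end by a new vertex, so V′ = 2E = 60.
Each original edge survives, and each old vertex of degree d contributes d new edges; summing degrees gives Σd = 2E, so E′ = E + 2E = 3E = 90.
Each original face survives and each original vertex becomes one new face: F′ = F + V = 32.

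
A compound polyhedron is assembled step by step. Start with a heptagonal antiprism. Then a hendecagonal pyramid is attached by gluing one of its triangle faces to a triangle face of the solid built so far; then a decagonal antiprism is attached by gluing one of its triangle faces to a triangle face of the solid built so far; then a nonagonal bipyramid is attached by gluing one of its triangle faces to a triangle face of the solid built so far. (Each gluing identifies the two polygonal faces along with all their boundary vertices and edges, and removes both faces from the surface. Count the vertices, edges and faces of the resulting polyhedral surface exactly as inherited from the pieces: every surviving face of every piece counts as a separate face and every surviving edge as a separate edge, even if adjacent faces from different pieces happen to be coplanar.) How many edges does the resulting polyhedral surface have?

108

A heptagonal antiprism: V=14, E=28, F=16.
Attach a hendecagonal pyramid (V=12, E=22, F=12) along a 3-gon: merge 3 vertices and 3 edges, delete both glued faces → V=23, E=47, F=26.
Attach a decagonal antiprism (V=20, E=40, F=22) along a 3-gon: merge 3 vertices and 3 edges, delete both glued faces → V=40, E=84, F=46.
Attach a nonagonal bipyramid (V=11, E=27, F=18) along a 3-gon: merge 3 vertices and 3 edges, delete both glued faces → V=48, E=108, F=62.
Check: V − E + F = 48 − 108 + 62 = 2.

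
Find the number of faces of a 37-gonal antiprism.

An antiprism on an n-gon has two n-gon caps and 2n triangles: V = 2·37 = 74, E = 4·37 = 148, F = 2·37 + 2 = 76.
Check: V − E + F = 74 − 148 + 76 = 2.

76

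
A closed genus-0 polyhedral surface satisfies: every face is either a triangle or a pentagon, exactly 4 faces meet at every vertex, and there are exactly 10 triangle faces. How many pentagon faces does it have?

Let x be the number of pentagons; then F = 10 + x.
Edge–face incidences: 2E = 3·10 + 5·x = 30 + 5x.
Every vertex has degree 4, so 4V = 2E.
Euler: V − E + F = 2 ⇒ (2E)/4 − E + (10 + x) = 2.
Multiply by 8: 2·(2E) − 4·(2E) + 8·(10 + x) = 16, i.e. 80 + 8x − 2·(30 + 5x) = 16.
Collecting terms: −2x + 20 = 16, so −2x = −4, so x = 2.
Then 2E = 30 + 5·2 = 40, so E = 20, V = 2E/4 = 10, F = 10 + 2 = 12.

2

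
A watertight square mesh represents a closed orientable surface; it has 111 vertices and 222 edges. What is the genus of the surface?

Every face is a square and each edge borders two faces, so 4F = 2·222, giving F = 111.
χ = V − E + F = 111 − 222 + 111 = 0.
For a closed orientable surface χ = 2 − 2g, so g = (2 − (0))/2 = 1.

1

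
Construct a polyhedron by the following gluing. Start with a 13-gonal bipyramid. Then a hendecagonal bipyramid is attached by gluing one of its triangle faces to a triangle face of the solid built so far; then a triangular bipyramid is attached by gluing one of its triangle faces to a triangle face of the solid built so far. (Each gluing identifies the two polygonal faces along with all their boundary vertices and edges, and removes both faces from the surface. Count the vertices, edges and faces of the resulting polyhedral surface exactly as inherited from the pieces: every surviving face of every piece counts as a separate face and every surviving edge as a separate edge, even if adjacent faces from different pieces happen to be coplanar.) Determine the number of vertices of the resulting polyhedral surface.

27

A 13-gonal bipyramid: V=15, E=39, F=26.
Attach a hendecagonal bipyramid (V=13, E=33, F=22) along a 3-gon: merge 3 vertices and 3 edges, delete both glued faces → V=25, E=69, F=46.
Attach a triangular bipyramid (V=5, E=9, F=6) along a 3-gon: merge 3 vertices and 3 edges, delete both glued faces → V=27, E=75, F=50.
Check: V − E + F = 27 − 75 + 50 = 2.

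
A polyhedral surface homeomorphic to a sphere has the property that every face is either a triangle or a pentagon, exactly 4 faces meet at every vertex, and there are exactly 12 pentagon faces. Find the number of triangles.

20

Let x be the number of triangles; then F = 12 + x.
Edge–face incidences: 2E = 5·12 + 3·x = 60 + 3x.
Every vertex has degree 4, so 4V = 2E.
Euler: V − E + F = 2 ⇒ (2E)/4 − E + (12 + x) = 2.
Multiply by 8: 2·(2E) − 4·(2E) + 8·(12 + x) = 16, i.e. 96 + 8x − 2·(60 + 3x) = 16.
Collecting terms: 2x − 24 = 16, so 2x = 40, so x = 20.
Then 2E = 60 + 3·20 = 120, so E = 60, V = 2E/4 = 30, F = 12 + 20 = 32.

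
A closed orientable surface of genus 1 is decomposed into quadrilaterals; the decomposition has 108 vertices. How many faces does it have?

χ = 2 − 2·1 = 0, and every face is a square so 4F = 2E.
V − E + F = 0 with E = 4F/2 gives 108 − (4/2 − 1)·F = 0, so F = 108 and E = 216.

108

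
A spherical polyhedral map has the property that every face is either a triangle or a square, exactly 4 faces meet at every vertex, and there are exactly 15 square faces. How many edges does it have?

Let x be the number of triangles; then F = 15 + x.
Edge–face incidences: 2E = 4·15 + 3·x = 60 + 3x.
Every vertex has degree 4, so 4V = 2E.
Euler: V − E + F = 2 ⇒ (2E)/4 − E + (15 + x) = 2.
Multiply by 8: 2·(2E) − 4·(2E) + 8·(15 + x) = 16, i.e. 120 + 8x − 2·(60 + 3x) = 16.
Collecting terms: 2x = 16, so x = 8.
Then 2E = 60 + 3·8 = 84, so E = 42, V = 2E/4 = 21, F = 15 + 8 = 23.

42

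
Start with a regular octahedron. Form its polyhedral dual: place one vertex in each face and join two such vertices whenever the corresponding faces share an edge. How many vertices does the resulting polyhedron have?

The base solid has V = 6, E = 12, F = 8.
The dual swaps V and F and preserves E: V′ = F = 8, E′ = E = 12, F′ = V = 6.

8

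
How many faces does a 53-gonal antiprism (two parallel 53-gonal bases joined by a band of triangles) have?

108

An antiprism on an n-gon has two n-gon caps and 2n triangles: V = 2·53 = 106, E = 4·53 = 212, F = 2·53 + 2 = 108.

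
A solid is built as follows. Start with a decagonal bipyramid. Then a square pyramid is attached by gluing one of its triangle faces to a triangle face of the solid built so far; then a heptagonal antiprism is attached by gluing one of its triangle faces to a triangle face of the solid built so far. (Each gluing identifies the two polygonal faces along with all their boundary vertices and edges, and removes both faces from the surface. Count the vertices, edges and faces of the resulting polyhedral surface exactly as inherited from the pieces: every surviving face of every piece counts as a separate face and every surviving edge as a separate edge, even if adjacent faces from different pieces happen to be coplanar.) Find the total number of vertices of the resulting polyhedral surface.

A decagonal bipyramid: V=12, E=30, F=20.
Attach a square pyramid (V=5, E=8, F=5) along a 3-gon: merge 3 vertices and 3 edges, delete both glued faces → V=14, E=35, F=23.
Attach a heptagonal antiprism (V=14, E=28, F=16) along a 3-gon: merge 3 vertices and 3 edges, delete both glued faces → V=25, E=60, F=37.
Check: V − E + F = 25 − 60 + 37 = 2.

25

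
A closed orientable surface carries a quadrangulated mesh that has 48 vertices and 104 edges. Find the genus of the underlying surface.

3

Every face is a square and each edge borders two faces, so 4F = 2·104, giving F = 52.
χ = V − E + F = 48 − 104 + 52 = -4.
For a closed orientable surface χ = 2 − 2g, so g = (2 − (-4))/2 = 3.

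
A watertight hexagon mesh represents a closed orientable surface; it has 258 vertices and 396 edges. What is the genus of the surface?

Every face is a hexagon and each edge borders two faces, so 6F = 2·396, giving F = 132.
χ = V − E + F = 258 − 396 + 132 = -6.
For a closed orientable surface χ = 2 − 2g, so g = (2 − (-6))/2 = 4.

4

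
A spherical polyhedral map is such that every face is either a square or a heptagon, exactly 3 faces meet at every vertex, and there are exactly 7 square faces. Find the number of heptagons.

2

Let x be the number of heptagons; then F = 7 + x.
Edge–face incidences: 2E = 4·7 + 7·x = 28 + 7x.
Every vertex has degree 3, so 3V = 2E.
Euler: V − E + F = 2 ⇒ (2E)/3 − E + (7 + x) = 2.
Multiply by 6: 2·(2E) − 3·(2E) + 6·(7 + x) = 12, i.e. 42 + 6x − (28 + 7x) = 12.
Collecting terms: −x + 14 = 12, so −x = −2, so x = 2.
Then 2E = 28 + 7·2 = 42, so E = 21, V = 2E/3 = 14, F = 7 + 2 = 9.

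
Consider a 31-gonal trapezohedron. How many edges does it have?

124

The n-trapezohedron (dual of the n-antiprism) has V = 2·31 + 2 = 64, E = 4·31 = 124, F = 2·31 = 62.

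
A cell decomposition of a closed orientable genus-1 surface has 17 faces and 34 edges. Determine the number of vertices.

17

For a closed orientable surface of genus 1, χ = 2 − 2·1 = 0.
V = 0 + E − F = 0 + 34 − 17 = 17.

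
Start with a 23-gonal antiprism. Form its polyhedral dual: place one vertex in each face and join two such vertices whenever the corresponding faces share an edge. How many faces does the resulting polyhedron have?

46

The base solid has V = 46, E = 92, F = 48.
The dual swaps V and F and preserves E: V′ = F = 48, E′ = E = 92, F′ = V = 46.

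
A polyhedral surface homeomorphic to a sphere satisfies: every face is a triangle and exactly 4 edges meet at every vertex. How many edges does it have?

Each face has 3 edges and each edge borders two faces, so 2E = 3F.
Each vertex has degree 4, so 4V = 2E and hence V = 3F/4.
Euler: V − E + F = 2 ⇒ (3F/4) − (3F/2) + F = 2.
Multiply by 8: (6 − 12 + 8)F = 16, i.e. 2F = 16.
So F = 8, E = 3·8/2 = 12, V = 3·8/4 = 6.

12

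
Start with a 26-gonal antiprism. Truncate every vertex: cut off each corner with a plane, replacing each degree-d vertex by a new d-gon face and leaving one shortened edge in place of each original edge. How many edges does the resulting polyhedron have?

312

The base solid has V = 52, E = 104, F = 54.
Truncation replaces each original edge-end by a new vertex, so V′ = 2E = 208.
Each original edge survives, and each old vertex of degree d contributes d new edges; summing degrees gives Σd = 2E, so E′ = E + 2E = 3E = 312.
Each original face survives and each original vertex becomes one new face: F′ = F + V = 106.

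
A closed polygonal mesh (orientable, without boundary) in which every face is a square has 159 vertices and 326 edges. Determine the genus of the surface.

3

Every face is a square and each edge borders two faces, so 4F = 2·326, giving F = 163.
χ = V − E + F = 159 − 326 + 163 = -4.
For a closed orientable surface χ = 2 − 2g, so g = (2 − (-4))/2 = 3.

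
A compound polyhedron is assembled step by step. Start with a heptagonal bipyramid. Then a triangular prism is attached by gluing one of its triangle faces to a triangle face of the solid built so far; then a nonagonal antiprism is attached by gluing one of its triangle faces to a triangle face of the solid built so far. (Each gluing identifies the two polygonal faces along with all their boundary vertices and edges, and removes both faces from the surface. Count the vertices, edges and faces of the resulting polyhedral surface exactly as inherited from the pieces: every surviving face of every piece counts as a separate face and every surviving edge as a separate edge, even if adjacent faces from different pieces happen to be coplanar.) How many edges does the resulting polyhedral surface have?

A heptagonal bipyramid: V=9, E=21, F=14.
Attach a triangular prism (V=6, E=9, F=5) along a 3-gon: merge 3 vertices and 3 edges, delete both glued faces → V=12, E=27, F=17.
Attach a nonagonal antiprism (V=18, E=36, F=20) along a 3-gon: merge 3 vertices and 3 edges, delete both glued faces → V=27, E=60, F=35.
Check: V − E + F = 27 − 60 + 35 = 2.

60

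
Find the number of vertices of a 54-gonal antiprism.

An antiprism on an n-gon has two n-gon caps and 2n triangles: V = 2·54 = 108, E = 4·54 = 216, F = 2·54 + 2 = 110.

108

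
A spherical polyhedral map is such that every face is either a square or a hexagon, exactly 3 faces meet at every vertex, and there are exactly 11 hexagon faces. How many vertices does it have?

Let x be the number of squares; then F = 11 + x.
Edge–face incidences: 2E = 6·11 + 4·x = 66 + 4x.
Every vertex has degree 3, so 3V = 2E.
Euler: V − E + F = 2 ⇒ (2E)/3 − E + (11 + x) = 2.
Multiply by 6: 2·(2E) − 3·(2E) + 6·(11 + x) = 12, i.e. 66 + 6x − (66 + 4x) = 12.
Collecting terms: 2x = 12, so x = 6.
Then 2E = 66 + 4·6 = 90, so E = 45, V = 2E/3 = 30, F = 11 + 6 = 17.

30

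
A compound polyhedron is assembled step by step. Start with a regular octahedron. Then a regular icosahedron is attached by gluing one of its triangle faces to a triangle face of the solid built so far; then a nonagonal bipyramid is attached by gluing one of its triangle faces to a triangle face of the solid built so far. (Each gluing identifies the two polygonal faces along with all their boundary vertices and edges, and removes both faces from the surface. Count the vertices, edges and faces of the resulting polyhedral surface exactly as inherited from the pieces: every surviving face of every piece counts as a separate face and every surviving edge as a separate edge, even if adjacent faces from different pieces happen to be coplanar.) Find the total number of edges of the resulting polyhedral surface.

63

A regular octahedron: V=6, E=12, F=8.
Attach a regular icosahedron (V=12, E=30, F=20) along a 3-gon: merge 3 vertices and 3 edges, delete both glued faces → V=15, E=39, F=26.
Attach a nonagonal bipyramid (V=11, E=27, F=18) along a 3-gon: merge 3 vertices and 3 edges, delete both glued faces → V=23, E=63, F=42.
Check: V − E + F = 23 − 63 + 42 = 2.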